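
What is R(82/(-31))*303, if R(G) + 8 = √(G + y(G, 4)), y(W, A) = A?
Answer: -2424 + 303*√1302/31 ≈ -2071.3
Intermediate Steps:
R(G) = -8 + √(4 + G) (R(G) = -8 + √(G + 4) = -8 + √(4 + G))
R(82/(-31))*303 = (-8 + √(4 + 82/(-31)))*303 = (-8 + √(4 + 82*(-1/31)))*303 = (-8 + √(4 - 82/31))*303 = (-8 + √(42/31))*303 = (-8 + √1302/31)*303 = -2424 + 303*√1302/31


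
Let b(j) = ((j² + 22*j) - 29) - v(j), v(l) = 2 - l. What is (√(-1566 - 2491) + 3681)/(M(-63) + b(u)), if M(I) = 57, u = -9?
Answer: -3681/100 - I*√4057/100 ≈ -36.81 - 0.63695*I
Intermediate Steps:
b(j) = -31 + j² + 23*j (b(j) = ((j² + 22*j) - 29) - (2 - j) = (-29 + j² + 22*j) + (-2 + j) = -31 + j² + 23*j)
(√(-1566 - 2491) + 3681)/(M(-63) + b(u)) = (√(-1566 - 2491) + 3681)/(57 + (-31 + (-9)² + 23*(-9))) = (√(-4057) + 3681)/(57 + (-31 + 81 - 207)) = (I*√4057 + 3681)/(57 - 157) = (3681 + I*√4057)/(-100) = (3681 + I*√4057)*(-1/100) = -3681/100 - I*√4057/100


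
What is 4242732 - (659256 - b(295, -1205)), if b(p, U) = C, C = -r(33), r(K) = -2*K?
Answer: 3583542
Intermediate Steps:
C = 66 (C = -(-2)*33 = -1*(-66) = 66)
b(p, U) = 66
4242732 - (659256 - b(295, -1205)) = 4242732 - (659256 - 1*66) = 4242732 - (659256 - 66) = 4242732 - 1*659190 = 4242732 - 659190 = 3583542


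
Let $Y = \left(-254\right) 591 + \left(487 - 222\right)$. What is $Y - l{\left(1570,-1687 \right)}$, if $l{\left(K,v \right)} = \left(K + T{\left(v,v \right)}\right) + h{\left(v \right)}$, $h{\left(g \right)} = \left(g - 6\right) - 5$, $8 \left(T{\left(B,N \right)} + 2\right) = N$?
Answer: $- \frac{1196065}{8} \approx -1.4951 \cdot 10^{5}$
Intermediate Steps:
$T{\left(B,N \right)} = -2 + \frac{N}{8}$
$Y = -149849$ ($Y = -150114 + 265 = -149849$)
$h{\left(g \right)} = -11 + g$ ($h{\left(g \right)} = \left(-6 + g\right) - 5 = -11 + g$)
$l{\left(K,v \right)} = -13 + K + \frac{9 v}{8}$ ($l{\left(K,v \right)} = \left(K + \left(-2 + \frac{v}{8}\right)\right) + \left(-11 + v\right) = \left(-2 + K + \frac{v}{8}\right) + \left(-11 + v\right) = -13 + K + \frac{9 v}{8}$)
$Y - l{\left(1570,-1687 \right)} = -149849 - \left(-13 + 1570 + \frac{9}{8} \left(-1687\right)\right) = -149849 - \left(-13 + 1570 - \frac{15183}{8}\right) = -149849 - - \frac{2727}{8} = -149849 + \frac{2727}{8} = - \frac{1196065}{8}$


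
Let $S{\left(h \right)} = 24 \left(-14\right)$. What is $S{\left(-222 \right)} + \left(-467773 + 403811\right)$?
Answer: $-64298$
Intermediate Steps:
$S{\left(h \right)} = -336$
$S{\left(-222 \right)} + \left(-467773 + 403811\right) = -336 + \left(-467773 + 403811\right) = -336 - 63962 = -64298$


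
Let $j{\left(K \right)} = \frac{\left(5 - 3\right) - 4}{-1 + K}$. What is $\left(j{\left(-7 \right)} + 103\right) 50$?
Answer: $\frac{10325}{2} \approx 5162.5$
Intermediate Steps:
$j{\left(K \right)} = - \frac{2}{-1 + K}$ ($j{\left(K \right)} = \frac{\left(5 - 3\right) - 4}{-1 + K} = \frac{2 - 4}{-1 + K} = - \frac{2}{-1 + K}$)
$\left(j{\left(-7 \right)} + 103\right) 50 = \left(- \frac{2}{-1 - 7} + 103\right) 50 = \left(- \frac{2}{-8} + 103\right) 50 = \left(\left(-2\right) \left(- \frac{1}{8}\right) + 103\right) 50 = \left(\frac{1}{4} + 103\right) 50 = \frac{413}{4} \cdot 50 = \frac{10325}{2}$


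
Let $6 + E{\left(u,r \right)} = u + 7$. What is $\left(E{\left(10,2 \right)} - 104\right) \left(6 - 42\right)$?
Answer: $3348$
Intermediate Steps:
$E{\left(u,r \right)} = 1 + u$ ($E{\left(u,r \right)} = -6 + \left(u + 7\right) = -6 + \left(7 + u\right) = 1 + u$)
$\left(E{\left(10,2 \right)} - 104\right) \left(6 - 42\right) = \left(\left(1 + 10\right) - 104\right) \left(6 - 42\right) = \left(11 - 104\right) \left(6 - 42\right) = \left(-93\right) \left(-36\right) = 3348$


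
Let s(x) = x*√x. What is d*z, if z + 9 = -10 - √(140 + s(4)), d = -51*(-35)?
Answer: -33915 - 3570*√37 ≈ -55630.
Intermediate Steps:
s(x) = x^(3/2)
d = 1785
z = -19 - 2*√37 (z = -9 + (-10 - √(140 + 4^(3/2))) = -9 + (-10 - √(140 + 8)) = -9 + (-10 - √148) = -9 + (-10 - 2*√37) = -19 - 2*√37 ≈ -31.166)
d*z = 1785*(-19 - 2*√37) = -33915 - 3570*√37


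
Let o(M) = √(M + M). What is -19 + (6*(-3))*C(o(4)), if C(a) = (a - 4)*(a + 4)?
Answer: 125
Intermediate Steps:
o(M) = √2*√M (o(M) = √(2*M) = √2*√M)
C(a) = (-4 + a)*(4 + a)
-19 + (6*(-3))*C(o(4)) = -19 + (6*(-3))*(-16 + (√2*√4)²) = -19 - 18*(-16 + (√2*2)²) = -19 - 18*(-16 + (2*√2)²) = -19 - 18*(-16 + 8) = -19 - 18*(-8) = -19 + 144 = 125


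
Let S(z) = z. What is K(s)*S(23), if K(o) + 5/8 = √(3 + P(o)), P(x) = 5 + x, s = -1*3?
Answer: -115/8 + 23*√5 ≈ 37.055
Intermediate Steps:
s = -3
K(o) = -5/8 + √(8 + o) (K(o) = -5/8 + √(3 + (5 + o)) = -5/8 + √(8 + o))
K(s)*S(23) = (-5/8 + √(8 - 3))*23 = (-5/8 + √5)*23 = -115/8 + 23*√5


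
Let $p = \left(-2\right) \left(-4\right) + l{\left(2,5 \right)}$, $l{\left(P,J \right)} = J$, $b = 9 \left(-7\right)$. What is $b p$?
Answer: $-819$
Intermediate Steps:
$b = -63$
$p = 13$ ($p = \left(-2\right) \left(-4\right) + 5 = 8 + 5 = 13$)
$b p = \left(-63\right) 13 = -819$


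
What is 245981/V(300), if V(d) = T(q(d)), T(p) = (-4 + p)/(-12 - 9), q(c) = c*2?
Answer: -5165601/596 ≈ -8667.1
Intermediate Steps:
q(c) = 2*c
T(p) = 4/21 - p/21 (T(p) = (-4 + p)/(-21) = (-4 + p)*(-1/21) = 4/21 - p/21)
V(d) = 4/21 - 2*d/21
245981/V(300) = 245981/(4/21 - 2/21*300) = 245981/(4/21 - 200/7) = 245981/(-596/21) = 245981*(-21/596) = -5165601/596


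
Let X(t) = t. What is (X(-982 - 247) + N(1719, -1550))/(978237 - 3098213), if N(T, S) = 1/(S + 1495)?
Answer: 16899/29149670 ≈ 0.00057973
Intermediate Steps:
N(T, S) = 1/(1495 + S)
(X(-982 - 247) + N(1719, -1550))/(978237 - 3098213) = ((-982 - 247) + 1/(1495 - 1550))/(978237 - 3098213) = (-1229 + 1/(-55))/(-2119976) = (-1229 - 1/55)*(-1/2119976) = -67596/55*(-1/2119976) = 16899/29149670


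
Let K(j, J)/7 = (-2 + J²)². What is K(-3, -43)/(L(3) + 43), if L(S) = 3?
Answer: 23879863/46 ≈ 5.1913e+5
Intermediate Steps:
K(j, J) = 7*(-2 + J²)²
K(-3, -43)/(L(3) + 43) = (7*(-2 + (-43)²)²)/(3 + 43) = (7*(-2 + 1849)²)/46 = (7*1847²)/46 = (7*3411409)/46 = (1/46)*23879863 = 23879863/46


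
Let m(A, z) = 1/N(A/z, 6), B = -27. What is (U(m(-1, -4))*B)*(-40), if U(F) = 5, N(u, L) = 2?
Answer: 5400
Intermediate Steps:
m(A, z) = ½ (m(A, z) = 1/2 = ½)
(U(m(-1, -4))*B)*(-40) = (5*(-27))*(-40) = -135*(-40) = 5400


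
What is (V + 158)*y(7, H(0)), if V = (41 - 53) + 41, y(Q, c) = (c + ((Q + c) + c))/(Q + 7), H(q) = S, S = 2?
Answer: 2431/14 ≈ 173.64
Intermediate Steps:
H(q) = 2
y(Q, c) = (Q + 3*c)/(7 + Q) (y(Q, c) = (c + (Q + 2*c))/(7 + Q) = (Q + 3*c)/(7 + Q))
V = 29 (V = -12 + 41 = 29)
(V + 158)*y(7, H(0)) = (29 + 158)*((7 + 3*2)/(7 + 7)) = 187*((7 + 6)/14) = 187*((1/14)*13) = 187*(13/14) = 2431/14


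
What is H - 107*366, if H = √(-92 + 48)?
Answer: -39162 + 2*I*√11 ≈ -39162.0 + 6.6332*I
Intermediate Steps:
H = 2*I*√11 (H = √(-44) = 2*I*√11 ≈ 6.6332*I)
H - 107*366 = 2*I*√11 - 107*366 = 2*I*√11 - 39162 = -39162 + 2*I*√11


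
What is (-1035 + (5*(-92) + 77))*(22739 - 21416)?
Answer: -1876014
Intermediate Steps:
(-1035 + (5*(-92) + 77))*(22739 - 21416) = (-1035 + (-460 + 77))*1323 = (-1035 - 383)*1323 = -1418*1323 = -1876014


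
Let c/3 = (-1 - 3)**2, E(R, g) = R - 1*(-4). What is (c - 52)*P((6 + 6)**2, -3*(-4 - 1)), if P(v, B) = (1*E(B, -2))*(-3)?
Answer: 228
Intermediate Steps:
E(R, g) = 4 + R (E(R, g) = R + 4 = 4 + R)
P(v, B) = -12 - 3*B (P(v, B) = (1*(4 + B))*(-3) = (4 + B)*(-3) = -12 - 3*B)
c = 48 (c = 3*(-1 - 3)**2 = 3*(-4)**2 = 3*16 = 48)
(c - 52)*P((6 + 6)**2, -3*(-4 - 1)) = (48 - 52)*(-12 - (-9)*(-4 - 1)) = -4*(-12 - (-9)*(-5)) = -4*(-12 - 3*15) = -4*(-12 - 45) = -4*(-57) = 228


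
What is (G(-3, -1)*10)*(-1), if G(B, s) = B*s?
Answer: -30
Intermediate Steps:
(G(-3, -1)*10)*(-1) = (-3*(-1)*10)*(-1) = (3*10)*(-1) = 30*(-1) = -30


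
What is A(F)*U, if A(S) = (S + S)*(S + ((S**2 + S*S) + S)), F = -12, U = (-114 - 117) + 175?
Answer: 354816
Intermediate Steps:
U = -56 (U = -231 + 175 = -56)
A(S) = 2*S*(2*S + 2*S**2) (A(S) = (2*S)*(S + ((S**2 + S**2) + S)) = (2*S)*(S + (2*S**2 + S)) = (2*S)*(S + (S + 2*S**2)) = (2*S)*(2*S + 2*S**2) = 2*S*(2*S + 2*S**2))
A(F)*U = (4*(-12)**2*(1 - 12))*(-56) = (4*144*(-11))*(-56) = -6336*(-56) = 354816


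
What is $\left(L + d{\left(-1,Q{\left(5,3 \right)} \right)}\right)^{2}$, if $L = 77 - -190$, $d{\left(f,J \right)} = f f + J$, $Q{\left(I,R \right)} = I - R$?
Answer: $72900$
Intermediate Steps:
$d{\left(f,J \right)} = J + f^{2}$ ($d{\left(f,J \right)} = f^{2} + J = J + f^{2}$)
$L = 267$ ($L = 77 + 190 = 267$)
$\left(L + d{\left(-1,Q{\left(5,3 \right)} \right)}\right)^{2} = \left(267 + \left(\left(5 - 3\right) + \left(-1\right)^{2}\right)\right)^{2} = \left(267 + \left(\left(5 - 3\right) + 1\right)\right)^{2} = \left(267 + \left(2 + 1\right)\right)^{2} = \left(267 + 3\right)^{2} = 270^{2} = 72900$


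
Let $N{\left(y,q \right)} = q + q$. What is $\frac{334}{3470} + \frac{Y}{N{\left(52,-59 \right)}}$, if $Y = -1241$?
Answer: $\frac{2172841}{204730} \approx 10.613$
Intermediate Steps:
$N{\left(y,q \right)} = 2 q$
$\frac{334}{3470} + \frac{Y}{N{\left(52,-59 \right)}} = \frac{334}{3470} - \frac{1241}{2 \left(-59\right)} = 334 \cdot \frac{1}{3470} - \frac{1241}{-118} = \frac{167}{1735} - - \frac{1241}{118} = \frac{167}{1735} + \frac{1241}{118} = \frac{2172841}{204730}$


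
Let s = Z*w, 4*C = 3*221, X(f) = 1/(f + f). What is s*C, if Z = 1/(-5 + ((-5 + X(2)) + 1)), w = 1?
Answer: -663/35 ≈ -18.943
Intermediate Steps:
X(f) = 1/(2*f)
Z = -4/35 (Z = 1/(-5 + ((-5 + (½)/2) + 1)) = 1/(-5 + ((-5 + (½)*(½)) + 1)) = 1/(-5 + ((-5 + ¼) + 1)) = 1/(-5 + (-19/4 + 1)) = 1/(-5 - 15/4) = 1/(-35/4) = -4/35 ≈ -0.11429)
C = 663/4 (C = (3*221)/4 = (¼)*663 = 663/4 ≈ 165.75)
s = -4/35 (s = -4/35*1 = -4/35 ≈ -0.11429)
s*C = -4/35*663/4 = -663/35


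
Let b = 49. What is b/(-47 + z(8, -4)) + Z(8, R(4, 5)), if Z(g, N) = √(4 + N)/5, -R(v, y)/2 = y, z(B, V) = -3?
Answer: -49/50 + I*√6/5 ≈ -0.98 + 0.4899*I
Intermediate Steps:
R(v, y) = -2*y
Z(g, N) = √(4 + N)/5 (Z(g, N) = √(4 + N)*(⅕) = √(4 + N)/5)
b/(-47 + z(8, -4)) + Z(8, R(4, 5)) = 49/(-47 - 3) + √(4 - 2*5)/5 = 49/(-50) + √(4 - 10)/5 = 49*(-1/50) + √(-6)/5 = -49/50 + (I*√6)/5 = -49/50 + I*√6/5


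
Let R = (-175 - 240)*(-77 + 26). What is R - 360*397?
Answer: -121755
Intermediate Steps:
R = 21165 (R = -415*(-51) = 21165)
R - 360*397 = 21165 - 360*397 = 21165 - 142920 = -121755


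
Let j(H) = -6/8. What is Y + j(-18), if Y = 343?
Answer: 1369/4 ≈ 342.25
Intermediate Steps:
j(H) = -¾ (j(H) = -6*⅛ = -¾)
Y + j(-18) = 343 - ¾ = 1369/4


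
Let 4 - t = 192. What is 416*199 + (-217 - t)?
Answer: 82755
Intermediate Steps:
t = -188 (t = 4 - 1*192 = 4 - 192 = -188)
416*199 + (-217 - t) = 416*199 + (-217 - 1*(-188)) = 82784 + (-217 + 188) = 82784 - 29 = 82755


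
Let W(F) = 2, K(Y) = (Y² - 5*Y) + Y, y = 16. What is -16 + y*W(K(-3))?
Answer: 16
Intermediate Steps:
K(Y) = Y² - 4*Y
-16 + y*W(K(-3)) = -16 + 16*2 = -16 + 32 = 16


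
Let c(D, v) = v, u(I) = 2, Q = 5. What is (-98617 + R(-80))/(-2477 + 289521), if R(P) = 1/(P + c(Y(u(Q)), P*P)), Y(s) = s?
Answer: -623259439/1814118080 ≈ -0.34356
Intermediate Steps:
R(P) = 1/(P + P²) (R(P) = 1/(P + P*P) = 1/(P + P²))
(-98617 + R(-80))/(-2477 + 289521) = (-98617 + 1/((-80)*(1 - 80)))/(-2477 + 289521) = (-98617 - 1/80/(-79))/287044 = (-98617 - 1/80*(-1/79))*(1/287044) = (-98617 + 1/6320)*(1/287044) = -623259439/6320*1/287044 = -623259439/1814118080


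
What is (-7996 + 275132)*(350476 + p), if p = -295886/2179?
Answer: 203929303125248/2179 ≈ 9.3588e+10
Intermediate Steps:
p = -295886/2179 (p = -295886*1/2179 = -295886/2179 ≈ -135.79)
(-7996 + 275132)*(350476 + p) = (-7996 + 275132)*(350476 - 295886/2179) = 267136*(763391318/2179) = 203929303125248/2179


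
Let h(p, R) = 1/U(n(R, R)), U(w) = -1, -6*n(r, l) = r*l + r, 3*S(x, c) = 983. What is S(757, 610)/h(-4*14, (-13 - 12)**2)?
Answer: -983/3 ≈ -327.67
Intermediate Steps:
S(x, c) = 983/3 (S(x, c) = (1/3)*983 = 983/3)
n(r, l) = -r/6 - l*r/6 (n(r, l) = -(r*l + r)/6 = -(l*r + r)/6 = -(r + l*r)/6 = -r/6 - l*r/6)
h(p, R) = -1 (h(p, R) = 1/(-1) = -1)
S(757, 610)/h(-4*14, (-13 - 12)**2) = (983/3)/(-1) = (983/3)*(-1) = -983/3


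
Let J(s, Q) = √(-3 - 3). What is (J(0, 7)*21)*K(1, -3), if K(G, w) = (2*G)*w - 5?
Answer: -231*I*√6 ≈ -565.83*I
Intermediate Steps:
J(s, Q) = I*√6 (J(s, Q) = √(-6) = I*√6)
K(G, w) = -5 + 2*G*w (K(G, w) = 2*G*w - 5 = -5 + 2*G*w)
(J(0, 7)*21)*K(1, -3) = ((I*√6)*21)*(-5 + 2*1*(-3)) = (21*I*√6)*(-5 - 6) = (21*I*√6)*(-11) = -231*I*√6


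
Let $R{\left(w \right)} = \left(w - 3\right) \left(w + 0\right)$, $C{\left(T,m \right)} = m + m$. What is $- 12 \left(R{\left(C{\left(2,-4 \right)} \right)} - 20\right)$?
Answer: $-816$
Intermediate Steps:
$C{\left(T,m \right)} = 2 m$
$R{\left(w \right)} = w \left(-3 + w\right)$ ($R{\left(w \right)} = \left(-3 + w\right) w = w \left(-3 + w\right)$)
$- 12 \left(R{\left(C{\left(2,-4 \right)} \right)} - 20\right) = - 12 \left(2 \left(-4\right) \left(-3 + 2 \left(-4\right)\right) - 20\right) = - 12 \left(- 8 \left(-3 - 8\right) - 20\right) = - 12 \left(\left(-8\right) \left(-11\right) - 20\right) = - 12 \left(88 - 20\right) = \left(-12\right) 68 = -816$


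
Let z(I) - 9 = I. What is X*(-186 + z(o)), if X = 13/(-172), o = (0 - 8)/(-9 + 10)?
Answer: 2405/172 ≈ 13.983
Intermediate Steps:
o = -8 (o = -8/1 = -8*1 = -8)
X = -13/172 (X = 13*(-1/172) = -13/172 ≈ -0.075581)
z(I) = 9 + I
X*(-186 + z(o)) = -13*(-186 + (9 - 8))/172 = -13*(-186 + 1)/172 = -13/172*(-185) = 2405/172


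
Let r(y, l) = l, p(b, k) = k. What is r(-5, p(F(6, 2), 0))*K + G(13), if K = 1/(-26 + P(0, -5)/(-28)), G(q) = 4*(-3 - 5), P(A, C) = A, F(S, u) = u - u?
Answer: -32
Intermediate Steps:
F(S, u) = 0
G(q) = -32 (G(q) = 4*(-8) = -32)
K = -1/26 (K = 1/(-26 + 0/(-28)) = 1/(-26 + 0*(-1/28)) = 1/(-26 + 0) = 1/(-26) = -1/26 ≈ -0.038462)
r(-5, p(F(6, 2), 0))*K + G(13) = 0*(-1/26) - 32 = 0 - 32 = -32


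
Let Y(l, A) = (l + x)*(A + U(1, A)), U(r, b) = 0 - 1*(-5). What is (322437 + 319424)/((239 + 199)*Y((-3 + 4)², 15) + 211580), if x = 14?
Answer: 58351/31180 ≈ 1.8714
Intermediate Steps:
U(r, b) = 5 (U(r, b) = 0 + 5 = 5)
Y(l, A) = (5 + A)*(14 + l) (Y(l, A) = (l + 14)*(A + 5) = (14 + l)*(5 + A) = (5 + A)*(14 + l))
(322437 + 319424)/((239 + 199)*Y((-3 + 4)², 15) + 211580) = (322437 + 319424)/((239 + 199)*(70 + 5*(-3 + 4)² + 14*15 + 15*(-3 + 4)²) + 211580) = 641861/(438*(70 + 5*1² + 210 + 15*1²) + 211580) = 641861/(438*(70 + 5*1 + 210 + 15*1) + 211580) = 641861/(438*(70 + 5 + 210 + 15) + 211580) = 641861/(438*300 + 211580) = 641861/(131400 + 211580) = 641861/342980 = 641861*(1/342980) = 58351/31180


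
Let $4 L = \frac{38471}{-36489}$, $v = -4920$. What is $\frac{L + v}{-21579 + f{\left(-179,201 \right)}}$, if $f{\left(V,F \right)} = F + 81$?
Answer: $\frac{718141991}{3108424932} \approx 0.23103$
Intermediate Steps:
$L = - \frac{38471}{145956}$ ($L = \frac{38471 \frac{1}{-36489}}{4} = \frac{38471 \left(- \frac{1}{36489}\right)}{4} = \frac{1}{4} \left(- \frac{38471}{36489}\right) = - \frac{38471}{145956} \approx -0.26358$)
$f{\left(V,F \right)} = 81 + F$
$\frac{L + v}{-21579 + f{\left(-179,201 \right)}} = \frac{- \frac{38471}{145956} - 4920}{-21579 + \left(81 + 201\right)} = - \frac{718141991}{145956 \left(-21579 + 282\right)} = - \frac{718141991}{145956 \left(-21297\right)} = \left(- \frac{718141991}{145956}\right) \left(- \frac{1}{21297}\right) = \frac{718141991}{3108424932}$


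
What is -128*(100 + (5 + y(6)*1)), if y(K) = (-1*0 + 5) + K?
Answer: -14848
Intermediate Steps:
y(K) = 5 + K (y(K) = (0 + 5) + K = 5 + K)
-128*(100 + (5 + y(6)*1)) = -128*(100 + (5 + (5 + 6)*1)) = -128*(100 + (5 + 11*1)) = -128*(100 + (5 + 11)) = -128*(100 + 16) = -128*116 = -14848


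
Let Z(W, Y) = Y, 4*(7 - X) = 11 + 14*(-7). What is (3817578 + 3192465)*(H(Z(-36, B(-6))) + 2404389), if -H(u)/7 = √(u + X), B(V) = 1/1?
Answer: 16854870278727 - 49070301*√119/2 ≈ 1.6855e+13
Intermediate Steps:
B(V) = 1
X = 115/4 (X = 7 - (11 + 14*(-7))/4 = 7 - (11 - 98)/4 = 7 - ¼*(-87) = 7 + 87/4 = 115/4 ≈ 28.750)
H(u) = -7*√(115/4 + u) (H(u) = -7*√(u + 115/4) = -7*√(115/4 + u))
(3817578 + 3192465)*(H(Z(-36, B(-6))) + 2404389) = (3817578 + 3192465)*(-7*√(115 + 4*1)/2 + 2404389) = 7010043*(-7*√(115 + 4)/2 + 2404389) = 7010043*(-7*√119/2 + 2404389) = 7010043*(2404389 - 7*√119/2) = 16854870278727 - 49070301*√119/2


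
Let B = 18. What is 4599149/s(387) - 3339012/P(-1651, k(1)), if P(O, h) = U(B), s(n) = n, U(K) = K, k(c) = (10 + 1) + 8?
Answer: -67189609/387 ≈ -1.7362e+5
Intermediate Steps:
k(c) = 19 (k(c) = 11 + 8 = 19)
P(O, h) = 18
4599149/s(387) - 3339012/P(-1651, k(1)) = 4599149/387 - 3339012/18 = 4599149*(1/387) - 3339012*1/18 = 4599149/387 - 556502/3 = -67189609/387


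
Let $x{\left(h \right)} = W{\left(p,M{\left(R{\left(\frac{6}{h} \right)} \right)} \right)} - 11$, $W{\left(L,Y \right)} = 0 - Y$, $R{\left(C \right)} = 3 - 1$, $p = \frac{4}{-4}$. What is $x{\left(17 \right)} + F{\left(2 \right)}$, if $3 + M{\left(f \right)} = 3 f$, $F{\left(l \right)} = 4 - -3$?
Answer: $-7$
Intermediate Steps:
$p = -1$ ($p = 4 \left(- \frac{1}{4}\right) = -1$)
$F{\left(l \right)} = 7$ ($F{\left(l \right)} = 4 + 3 = 7$)
$R{\left(C \right)} = 2$
$M{\left(f \right)} = -3 + 3 f$
$W{\left(L,Y \right)} = - Y$
$x{\left(h \right)} = -14$ ($x{\left(h \right)} = - (-3 + 3 \cdot 2) - 11 = - (-3 + 6) - 11 = \left(-1\right) 3 - 11 = -3 - 11 = -14$)
$x{\left(17 \right)} + F{\left(2 \right)} = -14 + 7 = -7$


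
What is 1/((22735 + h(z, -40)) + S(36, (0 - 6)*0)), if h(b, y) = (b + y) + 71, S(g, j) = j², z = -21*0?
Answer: 1/22766 ≈ 4.3925e-5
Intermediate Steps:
z = 0
h(b, y) = 71 + b + y
1/((22735 + h(z, -40)) + S(36, (0 - 6)*0)) = 1/((22735 + (71 + 0 - 40)) + ((0 - 6)*0)²) = 1/((22735 + 31) + (-6*0)²) = 1/(22766 + 0²) = 1/(22766 + 0) = 1/22766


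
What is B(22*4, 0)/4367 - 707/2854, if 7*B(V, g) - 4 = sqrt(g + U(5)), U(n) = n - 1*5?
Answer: -21600867/87243926 ≈ -0.24759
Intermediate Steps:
U(n) = -5 + n (U(n) = n - 5 = -5 + n)
B(V, g) = 4/7 + sqrt(g)/7 (B(V, g) = 4/7 + sqrt(g + (-5 + 5))/7 = 4/7 + sqrt(g + 0)/7 = 4/7 + sqrt(g)/7)
B(22*4, 0)/4367 - 707/2854 = (4/7 + sqrt(0)/7)/4367 - 707/2854 = (4/7 + (1/7)*0)*(1/4367) - 707*1/2854 = (4/7 + 0)*(1/4367) - 707/2854 = (4/7)*(1/4367) - 707/2854 = 4/30569 - 707/2854 = -21600867/87243926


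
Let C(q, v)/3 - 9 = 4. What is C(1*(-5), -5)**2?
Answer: 1521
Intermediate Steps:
C(q, v) = 39 (C(q, v) = 27 + 3*4 = 27 + 12 = 39)
C(1*(-5), -5)**2 = 39**2 = 1521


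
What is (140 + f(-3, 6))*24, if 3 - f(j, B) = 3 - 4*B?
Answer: 3936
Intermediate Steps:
f(j, B) = 4*B (f(j, B) = 3 - (3 - 4*B) = 3 + (-3 + 4*B) = 4*B)
(140 + f(-3, 6))*24 = (140 + 4*6)*24 = (140 + 24)*24 = 164*24 = 3936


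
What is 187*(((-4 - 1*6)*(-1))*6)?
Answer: 11220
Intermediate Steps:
187*(((-4 - 1*6)*(-1))*6) = 187*(((-4 - 6)*(-1))*6) = 187*(-10*(-1)*6) = 187*(10*6) = 187*60 = 11220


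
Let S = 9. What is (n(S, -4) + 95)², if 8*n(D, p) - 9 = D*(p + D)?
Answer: 165649/16 ≈ 10353.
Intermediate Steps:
n(D, p) = 9/8 + D*(D + p)/8 (n(D, p) = 9/8 + (D*(p + D))/8 = 9/8 + (D*(D + p))/8 = 9/8 + D*(D + p)/8)
(n(S, -4) + 95)² = ((9/8 + (⅛)*9² + (⅛)*9*(-4)) + 95)² = ((9/8 + (⅛)*81 - 9/2) + 95)² = ((9/8 + 81/8 - 9/2) + 95)² = (27/4 + 95)² = (407/4)² = 165649/16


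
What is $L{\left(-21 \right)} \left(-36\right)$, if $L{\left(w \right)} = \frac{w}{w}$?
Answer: $-36$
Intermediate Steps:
$L{\left(w \right)} = 1$
$L{\left(-21 \right)} \left(-36\right) = 1 \left(-36\right) = -36$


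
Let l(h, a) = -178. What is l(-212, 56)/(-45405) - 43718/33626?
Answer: -989515181/763394265 ≈ -1.2962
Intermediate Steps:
l(-212, 56)/(-45405) - 43718/33626 = -178/(-45405) - 43718/33626 = -178*(-1/45405) - 43718*1/33626 = 178/45405 - 21859/16813 = -989515181/763394265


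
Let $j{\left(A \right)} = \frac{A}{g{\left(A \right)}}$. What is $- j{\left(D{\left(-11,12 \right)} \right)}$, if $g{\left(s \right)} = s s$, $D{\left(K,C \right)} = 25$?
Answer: $- \frac{1}{25} \approx -0.04$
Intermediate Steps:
$g{\left(s \right)} = s^{2}$
$j{\left(A \right)} = \frac{1}{A}$ ($j{\left(A \right)} = \frac{A}{A^{2}} = \frac{1}{A}$)
$- j{\left(D{\left(-11,12 \right)} \right)} = - \frac{1}{25}$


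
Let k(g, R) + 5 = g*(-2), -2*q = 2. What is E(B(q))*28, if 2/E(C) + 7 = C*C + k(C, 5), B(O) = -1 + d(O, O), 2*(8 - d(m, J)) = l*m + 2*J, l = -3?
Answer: 224/69 ≈ 3.2464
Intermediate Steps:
d(m, J) = 8 - J + 3*m/2 (d(m, J) = 8 - (-3*m + 2*J)/2 = 8 + (-J + 3*m/2) = 8 - J + 3*m/2)
q = -1 (q = -½*2 = -1)
k(g, R) = -5 - 2*g (k(g, R) = -5 + g*(-2) = -5 - 2*g)
B(O) = 7 + O/2 (B(O) = -1 + (8 - O + 3*O/2) = -1 + (8 + O/2) = 7 + O/2)
E(C) = 2/(-12 + C² - 2*C) (E(C) = 2/(-7 + (C*C + (-5 - 2*C))) = 2/(-7 + (C² + (-5 - 2*C))) = 2/(-7 + (-5 + C² - 2*C)) = 2/(-12 + C² - 2*C))
E(B(q))*28 = (2/(-12 + (7 + (½)*(-1))² - 2*(7 + (½)*(-1))))*28 = (2/(-12 + (7 - ½)² - 2*(7 - ½)))*28 = (2/(-12 + (13/2)² - 2*13/2))*28 = (2/(-12 + 169/4 - 13))*28 = (2/(69/4))*28 = (2*(4/69))*28 = (8/69)*28 = 224/69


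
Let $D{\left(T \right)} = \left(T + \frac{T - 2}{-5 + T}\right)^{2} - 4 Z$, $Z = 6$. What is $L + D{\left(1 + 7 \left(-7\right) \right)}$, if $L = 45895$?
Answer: $\frac{135071675}{2809} \approx 48085.0$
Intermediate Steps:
$D{\left(T \right)} = -24 + \left(T + \frac{-2 + T}{-5 + T}\right)^{2}$ ($D{\left(T \right)} = \left(T + \frac{T - 2}{-5 + T}\right)^{2} - 24 = \left(T + \frac{-2 + T}{-5 + T}\right)^{2} - 24 = -24 + \left(T + \frac{-2 + T}{-5 + T}\right)^{2}$)
$L + D{\left(1 + 7 \left(-7\right) \right)} = 45895 - \left(24 - \frac{\left(2 - \left(1 + 7 \left(-7\right)\right)^{2} + 4 \left(1 + 7 \left(-7\right)\right)\right)^{2}}{\left(-5 + \left(1 + 7 \left(-7\right)\right)\right)^{2}}\right) = 45895 - \left(24 - \frac{\left(2 - \left(1 - 49\right)^{2} + 4 \left(1 - 49\right)\right)^{2}}{\left(-5 + \left(1 - 49\right)\right)^{2}}\right) = 45895 - \left(24 - \frac{\left(2 - \left(-48\right)^{2} + 4 \left(-48\right)\right)^{2}}{\left(-5 - 48\right)^{2}}\right) = 45895 - \left(24 - \frac{\left(2 - 2304 - 192\right)^{2}}{2809}\right) = 45895 - \left(24 - \frac{\left(-2494\right)^{2}}{2809}\right) = 45895 + \left(-24 + \frac{1}{2809} \cdot 6220036\right) = 45895 + \left(-24 + \frac{6220036}{2809}\right) = 45895 + \frac{6152620}{2809} = \frac{135071675}{2809}$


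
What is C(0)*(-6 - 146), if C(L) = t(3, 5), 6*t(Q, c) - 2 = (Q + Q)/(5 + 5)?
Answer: -988/15 ≈ -65.867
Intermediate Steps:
t(Q, c) = ⅓ + Q/30 (t(Q, c) = ⅓ + ((Q + Q)/(5 + 5))/6 = ⅓ + ((2*Q)/10)/6 = ⅓ + ((2*Q)*(⅒))/6 = ⅓ + (Q/5)/6 = ⅓ + Q/30)
C(L) = 13/30 (C(L) = ⅓ + (1/30)*3 = ⅓ + ⅒ = 13/30)
C(0)*(-6 - 146) = 13*(-6 - 146)/30 = (13/30)*(-152) = -988/15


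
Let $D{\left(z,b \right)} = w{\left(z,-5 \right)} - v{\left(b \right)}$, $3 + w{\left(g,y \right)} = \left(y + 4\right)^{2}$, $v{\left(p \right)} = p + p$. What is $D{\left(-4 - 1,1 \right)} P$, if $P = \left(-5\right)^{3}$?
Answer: $500$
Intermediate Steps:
$v{\left(p \right)} = 2 p$
$w{\left(g,y \right)} = -3 + \left(4 + y\right)^{2}$ ($w{\left(g,y \right)} = -3 + \left(y + 4\right)^{2} = -3 + \left(4 + y\right)^{2}$)
$P = -125$
$D{\left(z,b \right)} = -2 - 2 b$ ($D{\left(z,b \right)} = \left(-3 + \left(4 - 5\right)^{2}\right) - 2 b = \left(-3 + \left(-1\right)^{2}\right) - 2 b = \left(-3 + 1\right) - 2 b = -2 - 2 b$)
$D{\left(-4 - 1,1 \right)} P = \left(-2 - 2\right) \left(-125\right) = \left(-4\right) \left(-125\right) = 500$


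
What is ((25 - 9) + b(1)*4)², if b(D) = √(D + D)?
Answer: 288 + 128*√2 ≈ 469.02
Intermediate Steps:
b(D) = √2*√D (b(D) = √(2*D) = √2*√D)
((25 - 9) + b(1)*4)² = ((25 - 9) + (√2*√1)*4)² = (16 + (√2*1)*4)² = (16 + √2*4)² = (16 + 4*√2)²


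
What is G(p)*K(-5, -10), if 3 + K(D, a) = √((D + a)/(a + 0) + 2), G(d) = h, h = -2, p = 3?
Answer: 6 - √14 ≈ 2.2583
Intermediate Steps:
G(d) = -2
K(D, a) = -3 + √(2 + (D + a)/a) (K(D, a) = -3 + √((D + a)/(a + 0) + 2) = -3 + √((D + a)/a + 2) = -3 + √(2 + (D + a)/a))
G(p)*K(-5, -10) = -2*(-3 + √(3 - 5/(-10))) = -2*(-3 + √(3 - 5*(-⅒))) = -2*(-3 + √(3 + ½)) = -2*(-3 + √(7/2)) = -2*(-3 + √14/2) = 6 - √14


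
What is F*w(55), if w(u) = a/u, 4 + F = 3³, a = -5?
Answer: -23/11 ≈ -2.0909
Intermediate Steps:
F = 23 (F = -4 + 3³ = -4 + 27 = 23)
w(u) = -5/u
F*w(55) = 23*(-5/55) = 23*(-5*1/55) = 23*(-1/11) = -23/11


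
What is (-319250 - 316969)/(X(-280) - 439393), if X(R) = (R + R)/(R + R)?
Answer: 212073/146464 ≈ 1.4480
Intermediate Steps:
X(R) = 1 (X(R) = (2*R)/((2*R)) = (2*R)*(1/(2*R)) = 1)
(-319250 - 316969)/(X(-280) - 439393) = (-319250 - 316969)/(1 - 439393) = -636219/(-439392) = -636219*(-1/439392) = 212073/146464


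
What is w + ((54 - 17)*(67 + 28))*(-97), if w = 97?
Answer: -340858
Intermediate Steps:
w + ((54 - 17)*(67 + 28))*(-97) = 97 + ((54 - 17)*(67 + 28))*(-97) = 97 + (37*95)*(-97) = 97 + 3515*(-97) = 97 - 340955 = -340858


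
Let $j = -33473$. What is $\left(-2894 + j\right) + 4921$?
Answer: $-31446$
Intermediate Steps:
$\left(-2894 + j\right) + 4921 = \left(-2894 - 33473\right) + 4921 = -36367 + 4921 = -31446$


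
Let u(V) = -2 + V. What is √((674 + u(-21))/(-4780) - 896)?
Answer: 7*I*√104465705/2390 ≈ 29.936*I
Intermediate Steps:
√((674 + u(-21))/(-4780) - 896) = √((674 + (-2 - 21))/(-4780) - 896) = √((674 - 23)*(-1/4780) - 896) = √(651*(-1/4780) - 896) = √(-651/4780 - 896) = √(-4283531/4780) = 7*I*√104465705/2390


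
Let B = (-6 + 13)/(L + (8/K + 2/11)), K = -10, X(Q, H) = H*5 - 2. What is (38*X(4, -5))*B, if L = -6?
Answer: 28215/26 ≈ 1085.2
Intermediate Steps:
X(Q, H) = -2 + 5*H (X(Q, H) = 5*H - 2 = -2 + 5*H)
B = -55/52 (B = (-6 + 13)/(-6 + (8/(-10) + 2/11)) = 7/(-6 + (8*(-⅒) + 2*(1/11))) = 7/(-6 + (-⅘ + 2/11)) = 7/(-6 - 34/55) = 7/(-364/55) = 7*(-55/364) = -55/52 ≈ -1.0577)
(38*X(4, -5))*B = (38*(-2 + 5*(-5)))*(-55/52) = (38*(-2 - 25))*(-55/52) = (38*(-27))*(-55/52) = -1026*(-55/52) = 28215/26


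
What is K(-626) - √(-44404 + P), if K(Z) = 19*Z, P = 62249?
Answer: -11894 - √17845 ≈ -12028.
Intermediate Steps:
K(-626) - √(-44404 + P) = 19*(-626) - √(-44404 + 62249) = -11894 - √17845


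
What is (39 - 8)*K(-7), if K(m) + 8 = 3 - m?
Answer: 62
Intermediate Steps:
K(m) = -5 - m (K(m) = -8 + (3 - m) = -5 - m)
(39 - 8)*K(-7) = (39 - 8)*(-5 - 1*(-7)) = 31*(-5 + 7) = 31*2 = 62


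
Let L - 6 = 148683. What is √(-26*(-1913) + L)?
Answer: √198427 ≈ 445.45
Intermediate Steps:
L = 148689 (L = 6 + 148683 = 148689)
√(-26*(-1913) + L) = √(-26*(-1913) + 148689) = √(49738 + 148689) = √198427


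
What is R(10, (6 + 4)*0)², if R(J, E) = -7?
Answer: 49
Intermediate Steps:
R(10, (6 + 4)*0)² = (-7)² = 49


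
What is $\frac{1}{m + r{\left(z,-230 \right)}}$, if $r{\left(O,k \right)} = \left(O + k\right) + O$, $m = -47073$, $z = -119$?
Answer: $- \frac{1}{47541} \approx -2.1034 \cdot 10^{-5}$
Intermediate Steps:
$r{\left(O,k \right)} = k + 2 O$
$\frac{1}{m + r{\left(z,-230 \right)}} = \frac{1}{-47073 + \left(-230 + 2 \left(-119\right)\right)} = \frac{1}{-47073 - 468} = \frac{1}{-47541} = - \frac{1}{47541}$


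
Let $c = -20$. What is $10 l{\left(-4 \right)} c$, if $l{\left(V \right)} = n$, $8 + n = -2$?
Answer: $2000$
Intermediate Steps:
$n = -10$ ($n = -8 - 2 = -10$)
$l{\left(V \right)} = -10$
$10 l{\left(-4 \right)} c = 10 \left(-10\right) \left(-20\right) = \left(-100\right) \left(-20\right) = 2000$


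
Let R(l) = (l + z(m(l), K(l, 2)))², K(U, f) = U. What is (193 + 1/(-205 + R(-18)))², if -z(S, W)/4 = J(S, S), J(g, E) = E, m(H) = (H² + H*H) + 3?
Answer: 1760432864343050304/47261211353041 ≈ 37249.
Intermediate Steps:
m(H) = 3 + 2*H² (m(H) = (H² + H²) + 3 = 2*H² + 3 = 3 + 2*H²)
z(S, W) = -4*S
R(l) = (-12 + l - 8*l²)² (R(l) = (l - 4*(3 + 2*l²))² = (l + (-12 - 8*l²))² = (-12 + l - 8*l²)²)
(193 + 1/(-205 + R(-18)))² = (193 + 1/(-205 + (-12 - 18 - 8*(-18)²)²))² = (193 + 1/(-205 + (-12 - 18 - 8*324)²))² = (193 + 1/(-205 + (-12 - 18 - 2592)²))² = (193 + 1/(-205 + (-2622)²))² = (193 + 1/(-205 + 6874884))² = (193 + 1/6874679)² = (1326813048/6874679)² = 1760432864343050304/47261211353041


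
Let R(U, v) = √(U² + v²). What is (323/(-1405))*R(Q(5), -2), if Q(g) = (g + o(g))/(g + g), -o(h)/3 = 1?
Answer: -323*√101/7025 ≈ -0.46208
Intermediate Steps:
o(h) = -3 (o(h) = -3*1 = -3)
Q(g) = (-3 + g)/(2*g) (Q(g) = (g - 3)/(g + g) = (-3 + g)/((2*g)) = (-3 + g)*(1/(2*g)) = (-3 + g)/(2*g))
(323/(-1405))*R(Q(5), -2) = (323/(-1405))*√(((½)*(-3 + 5)/5)² + (-2)²) = (323*(-1/1405))*√(((½)*(⅕)*2)² + 4) = -323*√((⅕)² + 4)/1405 = -323*√(1/25 + 4)/1405 = -323*√101/7025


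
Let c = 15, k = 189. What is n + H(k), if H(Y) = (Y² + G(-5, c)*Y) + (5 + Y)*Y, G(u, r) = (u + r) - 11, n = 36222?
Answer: 108420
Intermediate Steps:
G(u, r) = -11 + r + u (G(u, r) = (r + u) - 11 = -11 + r + u)
H(Y) = Y² - Y + Y*(5 + Y) (H(Y) = (Y² + (-11 + 15 - 5)*Y) + (5 + Y)*Y = (Y² - Y) + Y*(5 + Y) = Y² - Y + Y*(5 + Y))
n + H(k) = 36222 + 2*189*(2 + 189) = 36222 + 2*189*191 = 36222 + 72198 = 108420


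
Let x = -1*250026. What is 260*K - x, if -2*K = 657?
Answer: 164616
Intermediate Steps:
K = -657/2 (K = -½*657 = -657/2 ≈ -328.50)
x = -250026
260*K - x = 260*(-657/2) - 1*(-250026) = -85410 + 250026 = 164616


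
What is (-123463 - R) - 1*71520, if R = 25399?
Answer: -220382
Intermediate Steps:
(-123463 - R) - 1*71520 = (-123463 - 1*25399) - 1*71520 = (-123463 - 25399) - 71520 = -148862 - 71520 = -220382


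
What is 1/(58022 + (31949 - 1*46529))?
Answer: 1/43442 ≈ 2.3019e-5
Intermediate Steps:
1/(58022 + (31949 - 1*46529)) = 1/(58022 + (31949 - 46529)) = 1/(58022 - 14580) = 1/43442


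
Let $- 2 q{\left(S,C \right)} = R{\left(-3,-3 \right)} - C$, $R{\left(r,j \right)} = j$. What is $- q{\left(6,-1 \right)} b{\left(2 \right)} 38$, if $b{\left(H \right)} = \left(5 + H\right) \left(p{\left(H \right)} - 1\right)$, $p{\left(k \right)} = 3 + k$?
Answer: $-1064$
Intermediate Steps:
$q{\left(S,C \right)} = \frac{3}{2} + \frac{C}{2}$ ($q{\left(S,C \right)} = - \frac{-3 - C}{2} = \frac{3}{2} + \frac{C}{2}$)
$b{\left(H \right)} = \left(2 + H\right) \left(5 + H\right)$ ($b{\left(H \right)} = \left(5 + H\right) \left(\left(3 + H\right) - 1\right) = \left(5 + H\right) \left(2 + H\right) = \left(2 + H\right) \left(5 + H\right)$)
$- q{\left(6,-1 \right)} b{\left(2 \right)} 38 = - \left(\frac{3}{2} + \frac{1}{2} \left(-1\right)\right) \left(10 + 2^{2} + 7 \cdot 2\right) 38 = - \left(\frac{3}{2} - \frac{1}{2}\right) \left(10 + 4 + 14\right) 38 = - 1 \cdot 28 \cdot 38 = - 28 \cdot 38 = \left(-1\right) 1064 = -1064$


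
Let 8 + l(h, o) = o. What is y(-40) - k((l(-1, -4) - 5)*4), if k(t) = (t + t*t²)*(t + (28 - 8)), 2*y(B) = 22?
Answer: -15095989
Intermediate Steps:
l(h, o) = -8 + o
y(B) = 11 (y(B) = (½)*22 = 11)
k(t) = (20 + t)*(t + t³) (k(t) = (t + t³)*(t + 20) = (t + t³)*(20 + t) = (20 + t)*(t + t³))
y(-40) - k((l(-1, -4) - 5)*4) = 11 - ((-8 - 4) - 5)*4*(20 + ((-8 - 4) - 5)*4 + (((-8 - 4) - 5)*4)³ + 20*(((-8 - 4) - 5)*4)²) = 11 - (-12 - 5)*4*(20 + (-12 - 5)*4 + ((-12 - 5)*4)³ + 20*((-12 - 5)*4)²) = 11 - (-17*4)*(20 - 17*4 + (-17*4)³ + 20*(-17*4)²) = 11 - (-68)*(20 - 68 + (-68)³ + 20*(-68)²) = 11 - (-68)*(20 - 68 - 314432 + 20*4624) = 11 - (-68)*(20 - 68 - 314432 + 92480) = 11 - (-68)*(-222000) = 11 - 1*15096000 = 11 - 15096000 = -15095989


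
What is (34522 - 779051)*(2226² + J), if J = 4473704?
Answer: -7020000144620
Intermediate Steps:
(34522 - 779051)*(2226² + J) = (34522 - 779051)*(2226² + 4473704) = -744529*(4955076 + 4473704) = -744529*9428780 = -7020000144620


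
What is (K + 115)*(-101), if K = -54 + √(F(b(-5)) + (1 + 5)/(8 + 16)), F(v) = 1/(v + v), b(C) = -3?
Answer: -6161 - 101*√3/6 ≈ -6190.2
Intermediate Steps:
F(v) = 1/(2*v)
K = -54 + √3/6 (K = -54 + √((½)/(-3) + (1 + 5)/(8 + 16)) = -54 + √((½)*(-⅓) + 6/24) = -54 + √(-⅙ + 6*(1/24)) = -54 + √(-⅙ + ¼) = -54 + √(1/12) = -54 + √3/6 ≈ -53.711)
(K + 115)*(-101) = ((-54 + √3/6) + 115)*(-101) = (61 + √3/6)*(-101) = -6161 - 101*√3/6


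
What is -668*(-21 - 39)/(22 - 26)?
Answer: -10020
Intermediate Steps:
-668*(-21 - 39)/(22 - 26) = -(-40080)/(-4) = -(-40080)*(-1)/4 = -668*15 = -10020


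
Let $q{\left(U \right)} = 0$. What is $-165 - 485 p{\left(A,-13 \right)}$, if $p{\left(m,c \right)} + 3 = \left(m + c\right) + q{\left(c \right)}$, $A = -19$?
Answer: $16810$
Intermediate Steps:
$p{\left(m,c \right)} = -3 + c + m$ ($p{\left(m,c \right)} = -3 + \left(\left(m + c\right) + 0\right) = -3 + \left(\left(c + m\right) + 0\right) = -3 + \left(c + m\right) = -3 + c + m$)
$-165 - 485 p{\left(A,-13 \right)} = -165 - 485 \left(-3 - 13 - 19\right) = -165 - -16975 = -165 + 16975 = 16810$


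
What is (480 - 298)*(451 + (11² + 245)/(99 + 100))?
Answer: 16400930/199 ≈ 82417.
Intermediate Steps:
(480 - 298)*(451 + (11² + 245)/(99 + 100)) = 182*(451 + (121 + 245)/199) = 182*(451 + 366*(1/199)) = 182*(451 + 366/199) = 182*(90115/199) = 16400930/199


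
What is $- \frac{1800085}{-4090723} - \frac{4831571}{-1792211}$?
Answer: $\frac{3284392964824}{1047348394079} \approx 3.1359$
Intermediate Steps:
$- \frac{1800085}{-4090723} - \frac{4831571}{-1792211} = \left(-1800085\right) \left(- \frac{1}{4090723}\right) - - \frac{4831571}{1792211} = \frac{257155}{584389} + \frac{4831571}{1792211} = \frac{3284392964824}{1047348394079}$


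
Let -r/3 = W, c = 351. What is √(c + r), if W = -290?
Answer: √1221 ≈ 34.943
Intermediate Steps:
r = 870 (r = -3*(-290) = 870)
√(c + r) = √(351 + 870) = √1221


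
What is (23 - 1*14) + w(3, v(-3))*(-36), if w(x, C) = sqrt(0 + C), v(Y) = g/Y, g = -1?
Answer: 9 - 12*sqrt(3) ≈ -11.785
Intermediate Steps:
v(Y) = -1/Y
w(x, C) = sqrt(C)
(23 - 1*14) + w(3, v(-3))*(-36) = (23 - 1*14) + sqrt(-1/(-3))*(-36) = (23 - 14) + sqrt(-1*(-1/3))*(-36) = 9 + sqrt(1/3)*(-36) = 9 + (sqrt(3)/3)*(-36) = 9 - 12*sqrt(3)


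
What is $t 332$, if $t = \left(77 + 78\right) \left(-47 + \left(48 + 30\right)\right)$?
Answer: $1595260$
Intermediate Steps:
$t = 4805$ ($t = 155 \left(-47 + 78\right) = 155 \cdot 31 = 4805$)
$t 332 = 4805 \cdot 332 = 1595260$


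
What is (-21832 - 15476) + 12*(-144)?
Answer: -39036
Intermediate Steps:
(-21832 - 15476) + 12*(-144) = -37308 - 1728 = -39036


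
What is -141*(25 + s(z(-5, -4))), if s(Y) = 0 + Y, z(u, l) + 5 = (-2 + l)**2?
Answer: -7896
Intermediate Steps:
z(u, l) = -5 + (-2 + l)**2
s(Y) = Y
-141*(25 + s(z(-5, -4))) = -141*(25 + (-5 + (-2 - 4)**2)) = -141*(25 + (-5 + (-6)**2)) = -141*(25 + (-5 + 36)) = -141*(25 + 31) = -141*56 = -7896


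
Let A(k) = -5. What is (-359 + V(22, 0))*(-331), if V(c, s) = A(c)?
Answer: 120484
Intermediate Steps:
V(c, s) = -5
(-359 + V(22, 0))*(-331) = (-359 - 5)*(-331) = -364*(-331) = 120484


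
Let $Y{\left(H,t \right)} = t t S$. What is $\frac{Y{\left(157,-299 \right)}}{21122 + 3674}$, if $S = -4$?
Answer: $- \frac{89401}{6199} \approx -14.422$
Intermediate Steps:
$Y{\left(H,t \right)} = - 4 t^{2}$ ($Y{\left(H,t \right)} = t t \left(-4\right) = t^{2} \left(-4\right) = - 4 t^{2}$)
$\frac{Y{\left(157,-299 \right)}}{21122 + 3674} = \frac{\left(-4\right) \left(-299\right)^{2}}{21122 + 3674} = \frac{\left(-4\right) 89401}{24796} = \left(-357604\right) \frac{1}{24796} = - \frac{89401}{6199}$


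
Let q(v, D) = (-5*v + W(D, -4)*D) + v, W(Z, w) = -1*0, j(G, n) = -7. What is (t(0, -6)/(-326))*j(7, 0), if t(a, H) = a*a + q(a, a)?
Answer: 0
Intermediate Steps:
W(Z, w) = 0
q(v, D) = -4*v (q(v, D) = (-5*v + 0*D) + v = (-5*v + 0) + v = -5*v + v = -4*v)
t(a, H) = a**2 - 4*a (t(a, H) = a*a - 4*a = a**2 - 4*a)
(t(0, -6)/(-326))*j(7, 0) = ((0*(-4 + 0))/(-326))*(-7) = ((0*(-4))*(-1/326))*(-7) = (0*(-1/326))*(-7) = 0*(-7) = 0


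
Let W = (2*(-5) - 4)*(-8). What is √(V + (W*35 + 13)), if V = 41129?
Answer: √45062 ≈ 212.28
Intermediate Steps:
W = 112 (W = (-10 - 4)*(-8) = -14*(-8) = 112)
√(V + (W*35 + 13)) = √(41129 + (112*35 + 13)) = √(41129 + (3920 + 13)) = √(41129 + 3933) = √45062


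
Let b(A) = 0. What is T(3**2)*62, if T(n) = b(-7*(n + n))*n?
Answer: 0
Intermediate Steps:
T(n) = 0 (T(n) = 0*n = 0)
T(3**2)*62 = 0*62 = 0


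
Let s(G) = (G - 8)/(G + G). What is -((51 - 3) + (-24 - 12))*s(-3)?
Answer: -22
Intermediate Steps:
s(G) = (-8 + G)/(2*G) (s(G) = (-8 + G)/((2*G)) = (-8 + G)*(1/(2*G)) = (-8 + G)/(2*G))
-((51 - 3) + (-24 - 12))*s(-3) = -((51 - 3) + (-24 - 12))*(½)*(-8 - 3)/(-3) = -(48 - 36)*(½)*(-⅓)*(-11) = -12*11/6 = -1*22 = -22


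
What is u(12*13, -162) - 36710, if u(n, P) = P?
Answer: -36872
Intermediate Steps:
u(12*13, -162) - 36710 = -162 - 36710 = -36872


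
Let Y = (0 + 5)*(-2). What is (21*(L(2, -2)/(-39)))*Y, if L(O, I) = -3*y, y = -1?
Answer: 210/13 ≈ 16.154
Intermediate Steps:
L(O, I) = 3 (L(O, I) = -3*(-1) = 3)
Y = -10 (Y = 5*(-2) = -10)
(21*(L(2, -2)/(-39)))*Y = (21*(3/(-39)))*(-10) = (21*(3*(-1/39)))*(-10) = (21*(-1/13))*(-10) = -21/13*(-10) = 210/13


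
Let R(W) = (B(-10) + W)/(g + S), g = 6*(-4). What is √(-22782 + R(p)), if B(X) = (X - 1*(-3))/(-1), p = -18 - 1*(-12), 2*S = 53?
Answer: 2*I*√142385/5 ≈ 150.94*I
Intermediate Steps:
S = 53/2 (S = (½)*53 = 53/2 ≈ 26.500)
p = -6 (p = -18 + 12 = -6)
g = -24
B(X) = -3 - X (B(X) = (X + 3)*(-1) = (3 + X)*(-1) = -3 - X)
R(W) = 14/5 + 2*W/5 (R(W) = ((-3 - 1*(-10)) + W)/(-24 + 53/2) = ((-3 + 10) + W)/(5/2) = (7 + W)*(⅖) = 14/5 + 2*W/5)
√(-22782 + R(p)) = √(-22782 + (14/5 + (⅖)*(-6))) = √(-22782 + (14/5 - 12/5)) = √(-22782 + ⅖) = √(-113908/5) = 2*I*√142385/5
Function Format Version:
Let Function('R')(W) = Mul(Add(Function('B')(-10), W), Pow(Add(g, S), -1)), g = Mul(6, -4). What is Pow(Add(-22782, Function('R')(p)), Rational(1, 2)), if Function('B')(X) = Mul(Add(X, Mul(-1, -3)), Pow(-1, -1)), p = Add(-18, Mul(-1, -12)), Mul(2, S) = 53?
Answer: Mul(Rational(2, 5), I, Pow(142385, Rational(1, 2))) ≈ Mul(150.94, I)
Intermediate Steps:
S = Rational(53, 2) (S = Mul(Rational(1, 2), 53) = Rational(53, 2) ≈ 26.500)
p = -6 (p = Add(-18, 12) = -6)
g = -24
Function('B')(X) = Add(-3, Mul(-1, X)) (Function('B')(X) = Mul(Add(X, 3), -1) = Mul(Add(3, X), -1) = Add(-3, Mul(-1, X)))
Function('R')(W) = Add(Rational(14, 5), Mul(Rational(2, 5), W)) (Function('R')(W) = Mul(Add(Add(-3, Mul(-1, -10)), W), Pow(Add(-24, Rational(53, 2)), -1)) = Mul(Add(Add(-3, 10), W), Pow(Rational(5, 2), -1)) = Mul(Add(7, W), Rational(2, 5)) = Add(Rational(14, 5), Mul(Rational(2, 5), W)))
Pow(Add(-22782, Function('R')(p)), Rational(1, 2)) = Pow(Add(-22782, Add(Rational(14, 5), Mul(Rational(2, 5), -6))), Rational(1, 2)) = Pow(Add(-22782, Add(Rational(14, 5), Rational(-12, 5))), Rational(1, 2)) = Pow(Add(-22782, Rational(2, 5)), Rational(1, 2)) = Pow(Rational(-113908, 5), Rational(1, 2)) = Mul(Rational(2, 5), I, Pow(142385, Rational(1, 2)))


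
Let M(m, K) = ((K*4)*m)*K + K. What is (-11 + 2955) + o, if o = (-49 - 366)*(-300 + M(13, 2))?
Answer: 40294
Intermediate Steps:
M(m, K) = K + 4*m*K² (M(m, K) = ((4*K)*m)*K + K = (4*K*m)*K + K = 4*m*K² + K = K + 4*m*K²)
o = 37350 (o = (-49 - 366)*(-300 + 2*(1 + 4*2*13)) = -415*(-300 + 2*(1 + 104)) = -415*(-300 + 2*105) = -415*(-300 + 210) = -415*(-90) = 37350)
(-11 + 2955) + o = (-11 + 2955) + 37350 = 2944 + 37350 = 40294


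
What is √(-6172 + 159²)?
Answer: √19109 ≈ 138.24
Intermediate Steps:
√(-6172 + 159²) = √(-6172 + 25281) = √19109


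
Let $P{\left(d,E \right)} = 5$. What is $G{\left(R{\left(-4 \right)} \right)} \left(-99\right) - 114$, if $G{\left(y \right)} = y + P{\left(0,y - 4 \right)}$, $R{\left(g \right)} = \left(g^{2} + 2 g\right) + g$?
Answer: $-1005$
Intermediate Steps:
$R{\left(g \right)} = g^{2} + 3 g$
$G{\left(y \right)} = 5 + y$ ($G{\left(y \right)} = y + 5 = 5 + y$)
$G{\left(R{\left(-4 \right)} \right)} \left(-99\right) - 114 = \left(5 - 4 \left(3 - 4\right)\right) \left(-99\right) - 114 = \left(5 - -4\right) \left(-99\right) - 114 = \left(5 + 4\right) \left(-99\right) - 114 = 9 \left(-99\right) - 114 = -891 - 114 = -1005$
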